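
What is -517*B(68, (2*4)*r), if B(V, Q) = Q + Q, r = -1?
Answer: 8272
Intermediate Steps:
B(V, Q) = 2*Q
-517*B(68, (2*4)*r) = -1034*(2*4)*(-1) = -1034*8*(-1) = -1034*(-8) = -517*(-16) = 8272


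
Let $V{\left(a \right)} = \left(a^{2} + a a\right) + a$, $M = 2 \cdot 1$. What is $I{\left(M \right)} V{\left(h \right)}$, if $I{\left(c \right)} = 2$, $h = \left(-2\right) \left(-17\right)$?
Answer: $4692$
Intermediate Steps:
$M = 2$
$h = 34$
$V{\left(a \right)} = a + 2 a^{2}$ ($V{\left(a \right)} = \left(a^{2} + a^{2}\right) + a = 2 a^{2} + a = a + 2 a^{2}$)
$I{\left(M \right)} V{\left(h \right)} = 2 \cdot 34 \left(1 + 2 \cdot 34\right) = 2 \cdot 34 \left(1 + 68\right) = 2 \cdot 34 \cdot 69 = 2 \cdot 2346 = 4692$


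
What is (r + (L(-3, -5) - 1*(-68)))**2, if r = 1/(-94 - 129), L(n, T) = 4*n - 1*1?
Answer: 150405696/49729 ≈ 3024.5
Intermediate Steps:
L(n, T) = -1 + 4*n (L(n, T) = 4*n - 1 = -1 + 4*n)
r = -1/223 (r = 1/(-223) = -1/223 ≈ -0.0044843)
(r + (L(-3, -5) - 1*(-68)))**2 = (-1/223 + ((-1 + 4*(-3)) - 1*(-68)))**2 = (-1/223 + ((-1 - 12) + 68))**2 = (-1/223 + (-13 + 68))**2 = (-1/223 + 55)**2 = (12264/223)**2 = 150405696/49729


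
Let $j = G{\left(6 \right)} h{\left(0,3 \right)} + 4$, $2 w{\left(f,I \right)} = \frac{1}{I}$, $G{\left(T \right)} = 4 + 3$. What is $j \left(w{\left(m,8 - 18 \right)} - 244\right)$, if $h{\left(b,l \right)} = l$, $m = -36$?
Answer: $- \frac{24405}{4} \approx -6101.3$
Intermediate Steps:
$G{\left(T \right)} = 7$
$w{\left(f,I \right)} = \frac{1}{2 I}$
$j = 25$ ($j = 7 \cdot 3 + 4 = 21 + 4 = 25$)
$j \left(w{\left(m,8 - 18 \right)} - 244\right) = 25 \left(\frac{1}{2 \left(8 - 18\right)} - 244\right) = 25 \left(\frac{1}{2 \left(-10\right)} - 244\right) = 25 \left(\frac{1}{2} \left(- \frac{1}{10}\right) - 244\right) = 25 \left(- \frac{1}{20} - 244\right) = 25 \left(- \frac{4881}{20}\right) = - \frac{24405}{4}$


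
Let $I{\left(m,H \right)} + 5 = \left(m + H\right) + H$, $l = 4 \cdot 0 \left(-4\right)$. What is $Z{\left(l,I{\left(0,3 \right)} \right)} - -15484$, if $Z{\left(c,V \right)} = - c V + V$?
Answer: $15485$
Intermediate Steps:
$l = 0$ ($l = 0 \left(-4\right) = 0$)
$I{\left(m,H \right)} = -5 + m + 2 H$ ($I{\left(m,H \right)} = -5 + \left(\left(m + H\right) + H\right) = -5 + \left(\left(H + m\right) + H\right) = -5 + \left(m + 2 H\right) = -5 + m + 2 H$)
$Z{\left(c,V \right)} = V - V c$ ($Z{\left(c,V \right)} = - V c + V = V - V c$)
$Z{\left(l,I{\left(0,3 \right)} \right)} - -15484 = \left(-5 + 0 + 2 \cdot 3\right) \left(1 - 0\right) - -15484 = \left(-5 + 0 + 6\right) \left(1 + 0\right) + 15484 = 1 \cdot 1 + 15484 = 1 + 15484 = 15485$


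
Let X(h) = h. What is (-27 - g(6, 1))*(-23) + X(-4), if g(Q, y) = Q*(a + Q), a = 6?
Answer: 2273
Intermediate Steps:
g(Q, y) = Q*(6 + Q)
(-27 - g(6, 1))*(-23) + X(-4) = (-27 - 6*(6 + 6))*(-23) - 4 = (-27 - 6*12)*(-23) - 4 = (-27 - 1*72)*(-23) - 4 = (-27 - 72)*(-23) - 4 = -99*(-23) - 4 = 2277 - 4 = 2273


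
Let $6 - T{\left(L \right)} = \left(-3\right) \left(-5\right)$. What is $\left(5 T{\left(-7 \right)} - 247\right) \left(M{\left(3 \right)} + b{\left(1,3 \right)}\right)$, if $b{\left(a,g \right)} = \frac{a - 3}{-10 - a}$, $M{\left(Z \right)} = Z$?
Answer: $- \frac{10220}{11} \approx -929.09$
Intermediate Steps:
$b{\left(a,g \right)} = \frac{-3 + a}{-10 - a}$
$T{\left(L \right)} = -9$ ($T{\left(L \right)} = 6 - \left(-3\right) \left(-5\right) = 6 - 15 = -9$)
$\left(5 T{\left(-7 \right)} - 247\right) \left(M{\left(3 \right)} + b{\left(1,3 \right)}\right) = \left(5 \left(-9\right) - 247\right) \left(3 + \frac{3 - 1}{10 + 1}\right) = \left(-45 - 247\right) \left(3 + \frac{3 - 1}{11}\right) = - 292 \left(3 + \frac{1}{11} \cdot 2\right) = - 292 \left(3 + \frac{2}{11}\right) = \left(-292\right) \frac{35}{11} = - \frac{10220}{11}$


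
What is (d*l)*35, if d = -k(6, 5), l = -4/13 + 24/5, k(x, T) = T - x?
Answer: 2044/13 ≈ 157.23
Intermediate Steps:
l = 292/65 (l = -4*1/13 + 24*(⅕) = -4/13 + 24/5 = 292/65 ≈ 4.4923)
d = 1 (d = -(5 - 1*6) = -(5 - 6) = -1*(-1) = 1)
(d*l)*35 = (1*(292/65))*35 = (292/65)*35 = 2044/13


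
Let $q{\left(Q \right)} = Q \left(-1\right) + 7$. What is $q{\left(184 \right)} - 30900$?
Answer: $-31077$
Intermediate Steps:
$q{\left(Q \right)} = 7 - Q$ ($q{\left(Q \right)} = - Q + 7 = 7 - Q$)
$q{\left(184 \right)} - 30900 = \left(7 - 184\right) - 30900 = -177 - 30900 = -31077$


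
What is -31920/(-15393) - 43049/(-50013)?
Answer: 107574677/36659529 ≈ 2.9344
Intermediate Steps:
-31920/(-15393) - 43049/(-50013) = -31920*(-1/15393) - 43049*(-1/50013) = 1520/733 + 43049/50013 = 107574677/36659529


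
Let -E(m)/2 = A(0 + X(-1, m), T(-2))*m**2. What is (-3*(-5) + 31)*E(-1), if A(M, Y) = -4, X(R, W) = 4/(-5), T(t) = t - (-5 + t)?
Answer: 368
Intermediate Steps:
T(t) = 5 (T(t) = t + (5 - t) = 5)
X(R, W) = -4/5 (X(R, W) = 4*(-1/5) = -4/5)
E(m) = 8*m**2 (E(m) = -(-8)*m**2 = 8*m**2)
(-3*(-5) + 31)*E(-1) = (-3*(-5) + 31)*(8*(-1)**2) = (15 + 31)*(8*1) = 46*8 = 368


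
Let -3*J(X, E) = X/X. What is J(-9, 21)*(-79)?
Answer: 79/3 ≈ 26.333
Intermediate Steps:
J(X, E) = -1/3 (J(X, E) = -X/(3*X) = -1/3*1 = -1/3)
J(-9, 21)*(-79) = -1/3*(-79) = 79/3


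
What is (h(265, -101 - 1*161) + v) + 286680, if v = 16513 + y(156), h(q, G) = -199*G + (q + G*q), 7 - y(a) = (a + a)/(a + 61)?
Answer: 62099229/217 ≈ 2.8617e+5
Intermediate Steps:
y(a) = 7 - 2*a/(61 + a) (y(a) = 7 - (a + a)/(a + 61) = 7 - 2*a/(61 + a))
h(q, G) = q - 199*G + G*q
v = 3584528/217 (v = 16513 + (427 + 5*156)/(61 + 156) = 16513 + (427 + 780)/217 = 16513 + (1/217)*1207 = 16513 + 1207/217 = 3584528/217 ≈ 16519.)
(h(265, -101 - 1*161) + v) + 286680 = ((265 - 199*(-101 - 1*161) + (-101 - 1*161)*265) + 3584528/217) + 286680 = ((265 - 199*(-101 - 161) + (-101 - 161)*265) + 3584528/217) + 286680 = ((265 - 199*(-262) - 262*265) + 3584528/217) + 286680 = ((265 + 52138 - 69430) + 3584528/217) + 286680 = (-17027 + 3584528/217) + 286680 = -110331/217 + 286680 = 62099229/217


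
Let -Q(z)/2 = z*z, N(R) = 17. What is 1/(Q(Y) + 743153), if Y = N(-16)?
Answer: 1/742575 ≈ 1.3467e-6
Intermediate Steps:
Y = 17
Q(z) = -2*z**2 (Q(z) = -2*z*z = -2*z**2)
1/(Q(Y) + 743153) = 1/(-2*17**2 + 743153) = 1/(-2*289 + 743153) = 1/(-578 + 743153) = 1/742575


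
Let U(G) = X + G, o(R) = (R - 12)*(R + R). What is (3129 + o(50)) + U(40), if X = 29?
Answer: 6998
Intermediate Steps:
o(R) = 2*R*(-12 + R) (o(R) = (-12 + R)*(2*R) = 2*R*(-12 + R))
U(G) = 29 + G
(3129 + o(50)) + U(40) = (3129 + 2*50*(-12 + 50)) + (29 + 40) = (3129 + 2*50*38) + 69 = (3129 + 3800) + 69 = 6929 + 69 = 6998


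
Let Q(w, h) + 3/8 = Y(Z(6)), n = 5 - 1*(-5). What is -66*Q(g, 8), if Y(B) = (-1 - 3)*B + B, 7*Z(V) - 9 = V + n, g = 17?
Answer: 20493/28 ≈ 731.89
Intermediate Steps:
n = 10 (n = 5 + 5 = 10)
Z(V) = 19/7 + V/7 (Z(V) = 9/7 + (V + 10)/7 = 9/7 + (10 + V)/7 = 9/7 + (10/7 + V/7) = 19/7 + V/7)
Y(B) = -3*B (Y(B) = -4*B + B = -3*B)
Q(w, h) = -621/56 (Q(w, h) = -3/8 - 3*(19/7 + (1/7)*6) = -3/8 - 3*(19/7 + 6/7) = -3/8 - 3*25/7 = -3/8 - 75/7 = -621/56)
-66*Q(g, 8) = -66*(-621/56) = 20493/28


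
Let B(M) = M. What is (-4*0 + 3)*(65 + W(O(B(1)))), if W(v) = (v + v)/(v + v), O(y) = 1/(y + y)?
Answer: 198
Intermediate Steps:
O(y) = 1/(2*y)
W(v) = 1 (W(v) = (2*v)/((2*v)) = (2*v)*(1/(2*v)) = 1)
(-4*0 + 3)*(65 + W(O(B(1)))) = (-4*0 + 3)*(65 + 1) = (0 + 3)*66 = 3*66 = 198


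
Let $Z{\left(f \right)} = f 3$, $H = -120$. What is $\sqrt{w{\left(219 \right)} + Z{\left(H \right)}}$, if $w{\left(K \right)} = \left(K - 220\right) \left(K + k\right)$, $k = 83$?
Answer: $i \sqrt{662} \approx 25.729 i$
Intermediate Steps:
$w{\left(K \right)} = \left(-220 + K\right) \left(83 + K\right)$ ($w{\left(K \right)} = \left(K - 220\right) \left(K + 83\right) = \left(-220 + K\right) \left(83 + K\right)$)
$Z{\left(f \right)} = 3 f$
$\sqrt{w{\left(219 \right)} + Z{\left(H \right)}} = \sqrt{\left(-18260 + 219^{2} - 30003\right) + 3 \left(-120\right)} = \sqrt{\left(-18260 + 47961 - 30003\right) - 360} = \sqrt{-302 - 360} = \sqrt{-662} = i \sqrt{662}$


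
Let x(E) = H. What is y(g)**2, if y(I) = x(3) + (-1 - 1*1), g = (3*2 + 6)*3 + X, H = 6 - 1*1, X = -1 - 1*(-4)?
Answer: 9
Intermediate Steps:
X = 3 (X = -1 + 4 = 3)
H = 5 (H = 6 - 1 = 5)
g = 39 (g = (3*2 + 6)*3 + 3 = (6 + 6)*3 + 3 = 12*3 + 3 = 36 + 3 = 39)
x(E) = 5
y(I) = 3 (y(I) = 5 + (-1 - 1*1) = 5 + (-1 - 1) = 5 - 2 = 3)
y(g)**2 = 3**2 = 9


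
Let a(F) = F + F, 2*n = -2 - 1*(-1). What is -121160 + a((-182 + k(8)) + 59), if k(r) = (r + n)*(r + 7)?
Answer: -121181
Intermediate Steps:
n = -½ (n = (-2 - 1*(-1))/2 = (-2 + 1)/2 = (½)*(-1) = -½ ≈ -0.50000)
k(r) = (7 + r)*(-½ + r) (k(r) = (r - ½)*(r + 7) = (-½ + r)*(7 + r) = (7 + r)*(-½ + r))
a(F) = 2*F
-121160 + a((-182 + k(8)) + 59) = -121160 + 2*((-182 + (-7/2 + 8² + (13/2)*8)) + 59) = -121160 + 2*((-182 + (-7/2 + 64 + 52)) + 59) = -121160 + 2*((-182 + 225/2) + 59) = -121160 + 2*(-139/2 + 59) = -121160 + 2*(-21/2) = -121160 - 21 = -121181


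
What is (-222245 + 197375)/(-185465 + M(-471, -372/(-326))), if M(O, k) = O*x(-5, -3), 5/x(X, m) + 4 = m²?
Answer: 12435/92968 ≈ 0.13376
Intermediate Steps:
x(X, m) = 5/(-4 + m²)
M(O, k) = O (M(O, k) = O*(5/(-4 + (-3)²)) = O*(5/(-4 + 9)) = O*(5/5) = O*(5*(⅕)) = O*1 = O)
(-222245 + 197375)/(-185465 + M(-471, -372/(-326))) = (-222245 + 197375)/(-185465 - 471) = -24870/(-185936) = -24870*(-1/185936) = 12435/92968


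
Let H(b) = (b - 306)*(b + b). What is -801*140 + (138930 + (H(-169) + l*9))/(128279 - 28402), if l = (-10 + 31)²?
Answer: -11199903331/99877 ≈ -1.1214e+5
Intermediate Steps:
H(b) = 2*b*(-306 + b) (H(b) = (-306 + b)*(2*b) = 2*b*(-306 + b))
l = 441 (l = 21² = 441)
-801*140 + (138930 + (H(-169) + l*9))/(128279 - 28402) = -801*140 + (138930 + (2*(-169)*(-306 - 169) + 441*9))/(128279 - 28402) = -112140 + (138930 + (2*(-169)*(-475) + 3969))/99877 = -112140 + (138930 + (160550 + 3969))*(1/99877) = -112140 + (138930 + 164519)*(1/99877) = -112140 + 303449*(1/99877) = -112140 + 303449/99877 = -11199903331/99877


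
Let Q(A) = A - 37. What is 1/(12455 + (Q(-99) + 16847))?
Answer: 1/29166 ≈ 3.4287e-5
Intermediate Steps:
Q(A) = -37 + A
1/(12455 + (Q(-99) + 16847)) = 1/(12455 + ((-37 - 99) + 16847)) = 1/(12455 + (-136 + 16847)) = 1/(12455 + 16711) = 1/29166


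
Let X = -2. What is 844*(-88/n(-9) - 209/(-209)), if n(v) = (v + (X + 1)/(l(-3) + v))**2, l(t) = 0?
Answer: -19201/200 ≈ -96.005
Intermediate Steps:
n(v) = (v - 1/v)**2 (n(v) = (v + (-2 + 1)/(0 + v))**2 = (v - 1/v)**2)
844*(-88/n(-9) - 209/(-209)) = 844*(-88*81/(-1 + (-9)**2)**2 - 209/(-209)) = 844*(-88*81/(-1 + 81)**2 - 209*(-1/209)) = 844*(-88/((1/81)*80**2) + 1) = 844*(-88/((1/81)*6400) + 1) = 844*(-88/6400/81 + 1) = 844*(-88*81/6400 + 1) = 844*(-891/800 + 1) = 844*(-91/800) = -19201/200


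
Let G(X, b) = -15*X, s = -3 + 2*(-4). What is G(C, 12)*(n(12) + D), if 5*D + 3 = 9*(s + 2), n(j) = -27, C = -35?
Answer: -22995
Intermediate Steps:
s = -11 (s = -3 - 8 = -11)
D = -84/5 (D = -3/5 + (9*(-11 + 2))/5 = -3/5 + (9*(-9))/5 = -3/5 + (1/5)*(-81) = -3/5 - 81/5 = -84/5 ≈ -16.800)
G(C, 12)*(n(12) + D) = (-15*(-35))*(-27 - 84/5) = 525*(-219/5) = -22995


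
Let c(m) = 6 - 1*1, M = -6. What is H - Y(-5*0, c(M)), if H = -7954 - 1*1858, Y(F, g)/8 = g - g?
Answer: -9812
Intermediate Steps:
c(m) = 5 (c(m) = 6 - 1 = 5)
Y(F, g) = 0 (Y(F, g) = 8*(g - g) = 8*0 = 0)
H = -9812 (H = -7954 - 1858 = -9812)
H - Y(-5*0, c(M)) = -9812 - 1*0 = -9812 + 0 = -9812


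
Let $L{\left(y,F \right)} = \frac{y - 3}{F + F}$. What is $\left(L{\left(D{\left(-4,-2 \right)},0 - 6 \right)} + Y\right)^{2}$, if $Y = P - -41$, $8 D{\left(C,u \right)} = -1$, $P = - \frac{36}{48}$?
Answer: $\frac{15124321}{9216} \approx 1641.1$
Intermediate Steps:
$P = - \frac{3}{4}$ ($P = \left(-36\right) \frac{1}{48} = - \frac{3}{4} \approx -0.75$)
$D{\left(C,u \right)} = - \frac{1}{8}$ ($D{\left(C,u \right)} = \frac{1}{8} \left(-1\right) = - \frac{1}{8}$)
$L{\left(y,F \right)} = \frac{-3 + y}{2 F}$
$Y = \frac{161}{4}$ ($Y = - \frac{3}{4} - -41 = - \frac{3}{4} + 41 = \frac{161}{4} \approx 40.25$)
$\left(L{\left(D{\left(-4,-2 \right)},0 - 6 \right)} + Y\right)^{2} = \left(\frac{-3 - \frac{1}{8}}{2 \left(0 - 6\right)} + \frac{161}{4}\right)^{2} = \left(\frac{1}{2} \frac{1}{0 - 6} \left(- \frac{25}{8}\right) + \frac{161}{4}\right)^{2} = \left(\frac{1}{2} \frac{1}{-6} \left(- \frac{25}{8}\right) + \frac{161}{4}\right)^{2} = \left(\frac{1}{2} \left(- \frac{1}{6}\right) \left(- \frac{25}{8}\right) + \frac{161}{4}\right)^{2} = \left(\frac{25}{96} + \frac{161}{4}\right)^{2} = \left(\frac{3889}{96}\right)^{2} = \frac{15124321}{9216}$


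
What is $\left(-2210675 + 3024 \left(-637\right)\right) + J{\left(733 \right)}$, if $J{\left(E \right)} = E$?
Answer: $-4136230$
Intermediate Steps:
$\left(-2210675 + 3024 \left(-637\right)\right) + J{\left(733 \right)} = \left(-2210675 + 3024 \left(-637\right)\right) + 733 = \left(-2210675 - 1926288\right) + 733 = -4136963 + 733 = -4136230$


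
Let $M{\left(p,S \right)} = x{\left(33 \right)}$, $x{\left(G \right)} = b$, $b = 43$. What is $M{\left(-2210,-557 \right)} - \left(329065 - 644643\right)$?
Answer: $315621$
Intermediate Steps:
$x{\left(G \right)} = 43$
$M{\left(p,S \right)} = 43$
$M{\left(-2210,-557 \right)} - \left(329065 - 644643\right) = 43 - \left(329065 - 644643\right) = 43 - -315578 = 43 + 315578 = 315621$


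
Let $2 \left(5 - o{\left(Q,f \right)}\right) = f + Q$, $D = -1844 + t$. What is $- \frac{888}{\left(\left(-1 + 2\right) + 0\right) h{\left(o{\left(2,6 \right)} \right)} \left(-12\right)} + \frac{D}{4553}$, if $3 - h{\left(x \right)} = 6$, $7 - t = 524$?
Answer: $- \frac{344005}{13659} \approx -25.185$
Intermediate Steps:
$t = -517$ ($t = 7 - 524 = -517$)
$D = -2361$ ($D = -1844 - 517 = -2361$)
$o{\left(Q,f \right)} = 5 - \frac{Q}{2} - \frac{f}{2}$ ($o{\left(Q,f \right)} = 5 - \frac{f + Q}{2} = 5 - \frac{Q + f}{2} = 5 - \left(\frac{Q}{2} + \frac{f}{2}\right) = 5 - \frac{Q}{2} - \frac{f}{2}$)
$h{\left(x \right)} = -3$ ($h{\left(x \right)} = 3 - 6 = -3$)
$- \frac{888}{\left(\left(-1 + 2\right) + 0\right) h{\left(o{\left(2,6 \right)} \right)} \left(-12\right)} + \frac{D}{4553} = - \frac{888}{\left(\left(-1 + 2\right) + 0\right) \left(-3\right) \left(-12\right)} - \frac{2361}{4553} = - \frac{888}{\left(1 + 0\right) \left(-3\right) \left(-12\right)} - \frac{2361}{4553} = - \frac{888}{1 \left(-3\right) \left(-12\right)} - \frac{2361}{4553} = - \frac{888}{\left(-3\right) \left(-12\right)} - \frac{2361}{4553} = - \frac{888}{36} - \frac{2361}{4553} = \left(-888\right) \frac{1}{36} - \frac{2361}{4553} = - \frac{74}{3} - \frac{2361}{4553} = - \frac{344005}{13659}$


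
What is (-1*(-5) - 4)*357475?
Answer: 357475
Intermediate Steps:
(-1*(-5) - 4)*357475 = (5 - 4)*357475 = 1*357475 = 357475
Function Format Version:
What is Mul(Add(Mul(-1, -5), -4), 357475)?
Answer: 357475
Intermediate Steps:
Mul(Add(Mul(-1, -5), -4), 357475) = Mul(Add(5, -4), 357475) = Mul(1, 357475) = 357475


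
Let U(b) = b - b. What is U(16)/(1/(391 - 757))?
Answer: 0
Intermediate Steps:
U(b) = 0
U(16)/(1/(391 - 757)) = 0/(1/(391 - 757)) = 0/(1/(-366)) = 0/(-1/366) = 0*(-366) = 0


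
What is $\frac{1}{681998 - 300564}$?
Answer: $\frac{1}{381434} \approx 2.6217 \cdot 10^{-6}$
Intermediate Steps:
$\frac{1}{681998 - 300564} = \frac{1}{381434}$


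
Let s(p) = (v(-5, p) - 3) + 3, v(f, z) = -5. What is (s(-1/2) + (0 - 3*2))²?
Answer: 121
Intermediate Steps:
s(p) = -5 (s(p) = (-5 - 3) + 3 = -8 + 3 = -5)
(s(-1/2) + (0 - 3*2))² = (-5 + (0 - 3*2))² = (-5 + (0 - 6))² = (-5 - 6)² = (-11)² = 121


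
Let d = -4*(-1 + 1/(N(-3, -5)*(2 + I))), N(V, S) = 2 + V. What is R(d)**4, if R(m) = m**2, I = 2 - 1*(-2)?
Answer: 1475789056/6561 ≈ 2.2493e+5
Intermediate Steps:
I = 4 (I = 2 + 2 = 4)
d = 14/3 (d = -4*(-1 + 1/((2 - 3)*(2 + 4))) = -4*(-1 + 1/(-1*6)) = -4*(-1 + 1/(-6)) = -4*(-1 - 1/6) = -4*(-7/6) = 14/3 ≈ 4.6667)
R(d)**4 = ((14/3)**2)**4 = (196/9)**4 = 1475789056/6561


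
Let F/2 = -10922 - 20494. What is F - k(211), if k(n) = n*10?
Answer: -64942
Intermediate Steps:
k(n) = 10*n
F = -62832 (F = 2*(-10922 - 20494) = 2*(-31416) = -62832)
F - k(211) = -62832 - 10*211 = -62832 - 1*2110 = -62832 - 2110 = -64942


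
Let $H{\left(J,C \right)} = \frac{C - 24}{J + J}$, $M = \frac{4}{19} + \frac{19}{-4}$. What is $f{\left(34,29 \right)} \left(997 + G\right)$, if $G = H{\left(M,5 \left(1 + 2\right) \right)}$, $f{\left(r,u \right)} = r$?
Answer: $\frac{3902146}{115} \approx 33932.0$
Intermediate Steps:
$M = - \frac{345}{76}$ ($M = 4 \cdot \frac{1}{19} + 19 \left(- \frac{1}{4}\right) = \frac{4}{19} - \frac{19}{4} = - \frac{345}{76} \approx -4.5395$)
$H{\left(J,C \right)} = \frac{-24 + C}{2 J}$
$G = \frac{114}{115}$ ($G = \frac{-24 + 5 \left(1 + 2\right)}{2 \left(- \frac{345}{76}\right)} = \frac{1}{2} \left(- \frac{76}{345}\right) \left(-24 + 5 \cdot 3\right) = \frac{1}{2} \left(- \frac{76}{345}\right) \left(-24 + 15\right) = \frac{1}{2} \left(- \frac{76}{345}\right) \left(-9\right) = \frac{114}{115} \approx 0.9913$)
$f{\left(34,29 \right)} \left(997 + G\right) = 34 \left(997 + \frac{114}{115}\right) = 34 \cdot \frac{114769}{115} = \frac{3902146}{115}$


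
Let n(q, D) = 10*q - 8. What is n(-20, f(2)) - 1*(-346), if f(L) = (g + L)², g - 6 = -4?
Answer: 138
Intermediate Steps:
g = 2 (g = 6 - 4 = 2)
f(L) = (2 + L)²
n(q, D) = -8 + 10*q
n(-20, f(2)) - 1*(-346) = (-8 + 10*(-20)) - 1*(-346) = (-8 - 200) + 346 = -208 + 346 = 138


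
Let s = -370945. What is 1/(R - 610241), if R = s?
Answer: -1/981186 ≈ -1.0192e-6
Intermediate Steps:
R = -370945
1/(R - 610241) = 1/(-370945 - 610241) = 1/(-981186) = -1/981186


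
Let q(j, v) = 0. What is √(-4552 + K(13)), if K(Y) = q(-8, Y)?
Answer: 2*I*√1138 ≈ 67.469*I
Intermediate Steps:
K(Y) = 0
√(-4552 + K(13)) = √(-4552 + 0) = √(-4552) = 2*I*√1138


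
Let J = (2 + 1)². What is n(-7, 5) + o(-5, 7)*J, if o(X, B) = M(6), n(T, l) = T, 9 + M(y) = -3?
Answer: -115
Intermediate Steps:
M(y) = -12 (M(y) = -9 - 3 = -12)
J = 9 (J = 3² = 9)
o(X, B) = -12
n(-7, 5) + o(-5, 7)*J = -7 - 12*9 = -7 - 108 = -115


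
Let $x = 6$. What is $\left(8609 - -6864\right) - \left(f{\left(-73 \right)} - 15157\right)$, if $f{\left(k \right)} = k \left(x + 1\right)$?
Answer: $31141$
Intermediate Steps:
$f{\left(k \right)} = 7 k$ ($f{\left(k \right)} = k \left(6 + 1\right) = k 7 = 7 k$)
$\left(8609 - -6864\right) - \left(f{\left(-73 \right)} - 15157\right) = \left(8609 - -6864\right) - \left(7 \left(-73\right) - 15157\right) = \left(8609 + \left(-28 + 6892\right)\right) - \left(-511 - 15157\right) = \left(8609 + 6864\right) - -15668 = 15473 + 15668 = 31141$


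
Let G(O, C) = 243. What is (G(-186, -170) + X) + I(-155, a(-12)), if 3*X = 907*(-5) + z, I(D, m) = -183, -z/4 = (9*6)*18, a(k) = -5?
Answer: -8243/3 ≈ -2747.7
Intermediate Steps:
z = -3888 (z = -4*9*6*18 = -216*18 = -4*972 = -3888)
X = -8423/3 (X = (907*(-5) - 3888)/3 = (-4535 - 3888)/3 = (⅓)*(-8423) = -8423/3 ≈ -2807.7)
(G(-186, -170) + X) + I(-155, a(-12)) = (243 - 8423/3) - 183 = -7694/3 - 183 = -8243/3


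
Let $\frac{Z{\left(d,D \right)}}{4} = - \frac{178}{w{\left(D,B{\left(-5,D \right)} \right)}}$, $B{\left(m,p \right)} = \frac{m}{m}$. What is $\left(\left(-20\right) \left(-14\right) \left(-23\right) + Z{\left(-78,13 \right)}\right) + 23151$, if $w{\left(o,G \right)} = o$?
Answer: $\frac{216531}{13} \approx 16656.0$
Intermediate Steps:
$B{\left(m,p \right)} = 1$
$Z{\left(d,D \right)} = - \frac{712}{D}$ ($Z{\left(d,D \right)} = 4 \left(- \frac{178}{D}\right) = - \frac{712}{D}$)
$\left(\left(-20\right) \left(-14\right) \left(-23\right) + Z{\left(-78,13 \right)}\right) + 23151 = \left(\left(-20\right) \left(-14\right) \left(-23\right) - \frac{712}{13}\right) + 23151 = \left(280 \left(-23\right) - \frac{712}{13}\right) + 23151 = \left(-6440 - \frac{712}{13}\right) + 23151 = - \frac{84432}{13} + 23151 = \frac{216531}{13}$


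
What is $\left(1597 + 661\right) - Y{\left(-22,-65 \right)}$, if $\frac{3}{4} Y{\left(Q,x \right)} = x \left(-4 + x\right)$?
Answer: $-3722$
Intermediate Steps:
$Y{\left(Q,x \right)} = \frac{4 x \left(-4 + x\right)}{3}$
$\left(1597 + 661\right) - Y{\left(-22,-65 \right)} = \left(1597 + 661\right) - \frac{4}{3} \left(-65\right) \left(-4 - 65\right) = 2258 - \frac{4}{3} \left(-65\right) \left(-69\right) = 2258 - 5980 = -3722$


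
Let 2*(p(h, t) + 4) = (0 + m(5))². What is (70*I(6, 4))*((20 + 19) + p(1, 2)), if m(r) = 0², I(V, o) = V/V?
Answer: 2450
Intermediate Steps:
I(V, o) = 1
m(r) = 0
p(h, t) = -4 (p(h, t) = -4 + (0 + 0)²/2 = -4 + (½)*0² = -4 + (½)*0 = -4 + 0 = -4)
(70*I(6, 4))*((20 + 19) + p(1, 2)) = (70*1)*((20 + 19) - 4) = 70*(39 - 4) = 70*35 = 2450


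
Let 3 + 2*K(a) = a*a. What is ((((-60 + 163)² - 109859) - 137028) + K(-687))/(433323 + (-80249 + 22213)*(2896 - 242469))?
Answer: -295/13904291951 ≈ -2.1216e-8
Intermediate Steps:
K(a) = -3/2 + a²/2 (K(a) = -3/2 + (a*a)/2 = -3/2 + a²/2)
((((-60 + 163)² - 109859) - 137028) + K(-687))/(433323 + (-80249 + 22213)*(2896 - 242469)) = ((((-60 + 163)² - 109859) - 137028) + (-3/2 + (½)*(-687)²))/(433323 + (-80249 + 22213)*(2896 - 242469)) = (((103² - 109859) - 137028) + (-3/2 + (½)*471969))/(433323 - 58036*(-239573)) = (((10609 - 109859) - 137028) + (-3/2 + 471969/2))/(433323 + 13903858628) = ((-99250 - 137028) + 235983)/13904291951 = (-236278 + 235983)*(1/13904291951) = -295*1/13904291951 = -295/13904291951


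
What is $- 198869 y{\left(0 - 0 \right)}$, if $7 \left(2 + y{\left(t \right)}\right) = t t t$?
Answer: $397738$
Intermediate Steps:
$y{\left(t \right)} = -2 + \frac{t^{3}}{7}$ ($y{\left(t \right)} = -2 + \frac{t t t}{7} = -2 + \frac{t^{2} t}{7} = -2 + \frac{t^{3}}{7}$)
$- 198869 y{\left(0 - 0 \right)} = - 198869 \left(-2 + \frac{\left(0 - 0\right)^{3}}{7}\right) = - 198869 \left(-2 + \frac{\left(0 + 0\right)^{3}}{7}\right) = - 198869 \left(-2 + \frac{0^{3}}{7}\right) = - 198869 \left(-2 + \frac{1}{7} \cdot 0\right) = - 198869 \left(-2 + 0\right) = \left(-198869\right) \left(-2\right) = 397738$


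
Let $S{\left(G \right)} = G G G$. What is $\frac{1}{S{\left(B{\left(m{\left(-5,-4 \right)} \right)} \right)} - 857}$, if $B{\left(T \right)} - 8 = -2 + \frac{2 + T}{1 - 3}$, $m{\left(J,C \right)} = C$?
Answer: $- \frac{1}{514} \approx -0.0019455$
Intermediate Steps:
$B{\left(T \right)} = 5 - \frac{T}{2}$ ($B{\left(T \right)} = 8 + \left(-2 + \frac{2 + T}{1 - 3}\right) = 8 + \left(-2 + \frac{2 + T}{-2}\right) = 8 + \left(-2 + \left(2 + T\right) \left(- \frac{1}{2}\right)\right) = 8 - \left(3 + \frac{T}{2}\right) = 5 - \frac{T}{2}$)
$S{\left(G \right)} = G^{3}$ ($S{\left(G \right)} = G^{2} G = G^{3}$)
$\frac{1}{S{\left(B{\left(m{\left(-5,-4 \right)} \right)} \right)} - 857} = \frac{1}{\left(5 - -2\right)^{3} - 857} = \frac{1}{\left(5 + 2\right)^{3} - 857} = \frac{1}{7^{3} - 857} = \frac{1}{343 - 857} = \frac{1}{-514} = - \frac{1}{514}$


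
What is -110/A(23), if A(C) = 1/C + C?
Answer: -253/53 ≈ -4.7736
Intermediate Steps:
A(C) = C + 1/C (A(C) = 1/C + C = C + 1/C)
-110/A(23) = -110/(23 + 1/23) = -110/530/23 = -110*23/530 = -253/53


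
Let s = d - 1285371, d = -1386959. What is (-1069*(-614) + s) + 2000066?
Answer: -15898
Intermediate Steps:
s = -2672330 (s = -1386959 - 1285371 = -2672330)
(-1069*(-614) + s) + 2000066 = (-1069*(-614) - 2672330) + 2000066 = (656366 - 2672330) + 2000066 = -2015964 + 2000066 = -15898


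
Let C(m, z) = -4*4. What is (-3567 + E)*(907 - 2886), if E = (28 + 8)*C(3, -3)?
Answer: 8198997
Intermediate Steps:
C(m, z) = -16
E = -576 (E = (28 + 8)*(-16) = 36*(-16) = -576)
(-3567 + E)*(907 - 2886) = (-3567 - 576)*(907 - 2886) = -4143*(-1979) = 8198997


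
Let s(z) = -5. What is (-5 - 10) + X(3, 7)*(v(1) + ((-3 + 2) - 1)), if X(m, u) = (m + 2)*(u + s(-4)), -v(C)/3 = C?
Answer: -65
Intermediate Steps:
v(C) = -3*C
X(m, u) = (-5 + u)*(2 + m) (X(m, u) = (m + 2)*(u - 5) = (2 + m)*(-5 + u) = (-5 + u)*(2 + m))
(-5 - 10) + X(3, 7)*(v(1) + ((-3 + 2) - 1)) = (-5 - 10) + (-10 - 5*3 + 2*7 + 3*7)*(-3*1 + ((-3 + 2) - 1)) = -15 + (-10 - 15 + 14 + 21)*(-3 + (-1 - 1)) = -15 + 10*(-3 - 2) = -15 + 10*(-5) = -15 - 50 = -65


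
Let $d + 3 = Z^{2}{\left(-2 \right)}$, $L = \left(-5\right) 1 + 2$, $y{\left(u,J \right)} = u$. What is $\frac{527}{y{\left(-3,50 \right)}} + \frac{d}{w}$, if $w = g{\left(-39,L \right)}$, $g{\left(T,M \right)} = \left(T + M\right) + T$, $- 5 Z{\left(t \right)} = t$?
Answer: $- \frac{355654}{2025} \approx -175.63$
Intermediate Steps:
$Z{\left(t \right)} = - \frac{t}{5}$
$L = -3$ ($L = -5 + 2 = -3$)
$g{\left(T,M \right)} = M + 2 T$ ($g{\left(T,M \right)} = \left(M + T\right) + T = M + 2 T$)
$w = -81$ ($w = -3 + 2 \left(-39\right) = -3 - 78 = -81$)
$d = - \frac{71}{25}$ ($d = -3 + \left(\left(- \frac{1}{5}\right) \left(-2\right)\right)^{2} = -3 + \left(\frac{2}{5}\right)^{2} = -3 + \frac{4}{25} = - \frac{71}{25} \approx -2.84$)
$\frac{527}{y{\left(-3,50 \right)}} + \frac{d}{w} = \frac{527}{-3} - \frac{71}{25 \left(-81\right)} = 527 \left(- \frac{1}{3}\right) - - \frac{71}{2025} = - \frac{527}{3} + \frac{71}{2025} = - \frac{355654}{2025}$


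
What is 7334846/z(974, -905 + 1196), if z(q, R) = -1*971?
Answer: -7334846/971 ≈ -7553.9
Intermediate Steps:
z(q, R) = -971
7334846/z(974, -905 + 1196) = 7334846/(-971) = 7334846*(-1/971) = -7334846/971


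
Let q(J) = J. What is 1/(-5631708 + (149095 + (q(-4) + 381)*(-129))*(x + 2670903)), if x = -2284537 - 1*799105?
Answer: -1/41470217126 ≈ -2.4114e-11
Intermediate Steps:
x = -3083642 (x = -2284537 - 799105 = -3083642)
1/(-5631708 + (149095 + (q(-4) + 381)*(-129))*(x + 2670903)) = 1/(-5631708 + (149095 + (-4 + 381)*(-129))*(-3083642 + 2670903)) = 1/(-5631708 + (149095 + 377*(-129))*(-412739)) = 1/(-5631708 + (149095 - 48633)*(-412739)) = 1/(-5631708 + 100462*(-412739)) = 1/(-5631708 - 41464585418) = 1/(-41470217126) = -1/41470217126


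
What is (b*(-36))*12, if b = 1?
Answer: -432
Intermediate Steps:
(b*(-36))*12 = (1*(-36))*12 = -36*12 = -432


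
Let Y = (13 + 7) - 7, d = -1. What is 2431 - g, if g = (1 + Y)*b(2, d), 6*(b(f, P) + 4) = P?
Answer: 7468/3 ≈ 2489.3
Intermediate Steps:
Y = 13 (Y = 20 - 7 = 13)
b(f, P) = -4 + P/6
g = -175/3 (g = (1 + 13)*(-4 + (⅙)*(-1)) = 14*(-4 - ⅙) = 14*(-25/6) = -175/3 ≈ -58.333)
2431 - g = 2431 - 1*(-175/3) = 2431 + 175/3 = 7468/3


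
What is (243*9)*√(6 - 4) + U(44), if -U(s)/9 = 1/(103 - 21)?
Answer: -9/82 + 2187*√2 ≈ 3092.8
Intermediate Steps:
U(s) = -9/82 (U(s) = -9/(103 - 21) = -9/82)
(243*9)*√(6 - 4) + U(44) = (243*9)*√(6 - 4) - 9/82 = 2187*√2 - 9/82 = -9/82 + 2187*√2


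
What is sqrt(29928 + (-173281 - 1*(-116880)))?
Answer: I*sqrt(26473) ≈ 162.71*I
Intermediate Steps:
sqrt(29928 + (-173281 - 1*(-116880))) = sqrt(29928 + (-173281 + 116880)) = sqrt(29928 - 56401) = sqrt(-26473) = I*sqrt(26473)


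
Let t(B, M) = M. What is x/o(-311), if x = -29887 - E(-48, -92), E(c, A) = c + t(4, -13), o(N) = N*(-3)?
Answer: -9942/311 ≈ -31.968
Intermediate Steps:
o(N) = -3*N
E(c, A) = -13 + c (E(c, A) = c - 13 = -13 + c)
x = -29826 (x = -29887 - (-13 - 48) = -29887 - 1*(-61) = -29887 + 61 = -29826)
x/o(-311) = -29826/((-3*(-311))) = -29826/933 = -29826*1/933 = -9942/311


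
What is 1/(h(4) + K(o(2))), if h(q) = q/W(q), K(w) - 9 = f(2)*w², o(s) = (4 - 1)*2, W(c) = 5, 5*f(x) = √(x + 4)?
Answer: -49/1075 + 36*√6/1075 ≈ 0.036448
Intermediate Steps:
f(x) = √(4 + x)/5 (f(x) = √(x + 4)/5 = √(4 + x)/5)
o(s) = 6 (o(s) = 3*2 = 6)
K(w) = 9 + √6*w²/5 (K(w) = 9 + (√(4 + 2)/5)*w² = 9 + (√6/5)*w² = 9 + √6*w²/5)
h(q) = q/5
1/(h(4) + K(o(2))) = 1/((⅕)*4 + (9 + (⅕)*√6*6²)) = 1/(⅘ + (9 + (⅕)*√6*36)) = 1/(⅘ + (9 + 36*√6/5)) = 1/(49/5 + 36*√6/5)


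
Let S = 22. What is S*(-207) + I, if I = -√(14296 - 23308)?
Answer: -4554 - 2*I*√2253 ≈ -4554.0 - 94.932*I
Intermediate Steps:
I = -2*I*√2253 (I = -√(-9012) = -2*I*√2253 ≈ -94.932*I)
S*(-207) + I = 22*(-207) - 2*I*√2253 = -4554 - 2*I*√2253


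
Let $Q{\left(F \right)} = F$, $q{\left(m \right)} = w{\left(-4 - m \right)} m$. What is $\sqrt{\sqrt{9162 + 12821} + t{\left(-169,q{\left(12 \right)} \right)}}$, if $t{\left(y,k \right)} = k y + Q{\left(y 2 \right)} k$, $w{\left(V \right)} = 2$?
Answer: $\sqrt{-12168 + \sqrt{21983}} \approx 109.63 i$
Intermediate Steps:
$q{\left(m \right)} = 2 m$
$t{\left(y,k \right)} = 3 k y$ ($t{\left(y,k \right)} = k y + y 2 k = k y + 2 y k = k y + 2 k y = 3 k y$)
$\sqrt{\sqrt{9162 + 12821} + t{\left(-169,q{\left(12 \right)} \right)}} = \sqrt{\sqrt{9162 + 12821} + 3 \cdot 2 \cdot 12 \left(-169\right)} = \sqrt{\sqrt{21983} + 3 \cdot 24 \left(-169\right)} = \sqrt{\sqrt{21983} - 12168} = \sqrt{-12168 + \sqrt{21983}}$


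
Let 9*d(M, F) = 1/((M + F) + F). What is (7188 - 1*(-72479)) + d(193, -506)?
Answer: 587225456/7371 ≈ 79667.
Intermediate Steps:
d(M, F) = 1/(9*(M + 2*F)) (d(M, F) = 1/(9*((M + F) + F)) = 1/(9*((F + M) + F)) = 1/(9*(M + 2*F)))
(7188 - 1*(-72479)) + d(193, -506) = (7188 - 1*(-72479)) + 1/(9*(193 + 2*(-506))) = (7188 + 72479) + 1/(9*(193 - 1012)) = 79667 + (1/9)/(-819) = 79667 + (1/9)*(-1/819) = 79667 - 1/7371 = 587225456/7371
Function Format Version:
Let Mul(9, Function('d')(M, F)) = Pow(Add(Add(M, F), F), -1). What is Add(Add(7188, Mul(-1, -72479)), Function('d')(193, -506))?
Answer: Rational(587225456, 7371) ≈ 79667.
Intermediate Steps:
Function('d')(M, F) = Mul(Rational(1, 9), Pow(Add(M, Mul(2, F)), -1)) (Function('d')(M, F) = Mul(Rational(1, 9), Pow(Add(Add(M, F), F), -1)) = Mul(Rational(1, 9), Pow(Add(Add(F, M), F), -1)) = Mul(Rational(1, 9), Pow(Add(M, Mul(2, F)), -1)))
Add(Add(7188, Mul(-1, -72479)), Function('d')(193, -506)) = Add(Add(7188, Mul(-1, -72479)), Mul(Rational(1, 9), Pow(Add(193, Mul(2, -506)), -1))) = Add(Add(7188, 72479), Mul(Rational(1, 9), Pow(Add(193, -1012), -1))) = Add(79667, Mul(Rational(1, 9), Pow(-819, -1))) = Add(79667, Mul(Rational(1, 9), Rational(-1, 819))) = Add(79667, Rational(-1, 7371)) = Rational(587225456, 7371)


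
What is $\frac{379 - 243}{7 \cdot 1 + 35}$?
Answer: $\frac{68}{21} \approx 3.2381$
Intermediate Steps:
$\frac{379 - 243}{7 \cdot 1 + 35} = \frac{136}{7 + 35} = \frac{136}{42} = 136 \cdot \frac{1}{42} = \frac{68}{21}$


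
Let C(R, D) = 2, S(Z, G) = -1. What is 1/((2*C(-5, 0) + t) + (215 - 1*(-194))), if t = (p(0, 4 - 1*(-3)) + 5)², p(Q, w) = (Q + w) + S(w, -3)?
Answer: 1/534 ≈ 0.0018727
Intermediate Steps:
p(Q, w) = -1 + Q + w (p(Q, w) = (Q + w) - 1 = -1 + Q + w)
t = 121 (t = ((-1 + 0 + (4 - 1*(-3))) + 5)² = ((-1 + 0 + (4 + 3)) + 5)² = ((-1 + 0 + 7) + 5)² = (6 + 5)² = 11² = 121)
1/((2*C(-5, 0) + t) + (215 - 1*(-194))) = 1/((2*2 + 121) + (215 - 1*(-194))) = 1/((4 + 121) + (215 + 194)) = 1/(125 + 409) = 1/534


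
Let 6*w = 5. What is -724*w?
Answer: -1810/3 ≈ -603.33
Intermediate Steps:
w = ⅚ (w = (⅙)*5 = ⅚ ≈ 0.83333)
-724*w = -724*⅚ = -1810/3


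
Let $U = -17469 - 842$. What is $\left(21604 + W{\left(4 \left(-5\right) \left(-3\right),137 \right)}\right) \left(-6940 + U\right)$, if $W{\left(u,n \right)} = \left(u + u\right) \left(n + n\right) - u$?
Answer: $-1374260424$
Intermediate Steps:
$U = -18311$ ($U = -17469 - 842 = -18311$)
$W{\left(u,n \right)} = - u + 4 n u$ ($W{\left(u,n \right)} = 2 u 2 n - u = 4 n u - u = - u + 4 n u$)
$\left(21604 + W{\left(4 \left(-5\right) \left(-3\right),137 \right)}\right) \left(-6940 + U\right) = \left(21604 + 4 \left(-5\right) \left(-3\right) \left(-1 + 4 \cdot 137\right)\right) \left(-6940 - 18311\right) = \left(21604 + \left(-20\right) \left(-3\right) \left(-1 + 548\right)\right) \left(-25251\right) = \left(21604 + 60 \cdot 547\right) \left(-25251\right) = \left(21604 + 32820\right) \left(-25251\right) = 54424 \left(-25251\right) = -1374260424$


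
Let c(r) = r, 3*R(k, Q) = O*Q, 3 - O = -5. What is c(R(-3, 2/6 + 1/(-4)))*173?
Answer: 346/9 ≈ 38.444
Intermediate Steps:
O = 8 (O = 3 - 1*(-5) = 3 + 5 = 8)
R(k, Q) = 8*Q/3 (R(k, Q) = (8*Q)/3 = 8*Q/3)
c(R(-3, 2/6 + 1/(-4)))*173 = (8*(2/6 + 1/(-4))/3)*173 = (8*(2*(⅙) + 1*(-¼))/3)*173 = (8*(⅓ - ¼)/3)*173 = ((8/3)*(1/12))*173 = (2/9)*173 = 346/9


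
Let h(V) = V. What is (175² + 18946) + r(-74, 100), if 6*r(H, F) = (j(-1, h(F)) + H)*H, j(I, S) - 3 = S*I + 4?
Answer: 154892/3 ≈ 51631.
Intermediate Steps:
j(I, S) = 7 + I*S (j(I, S) = 3 + (S*I + 4) = 3 + (I*S + 4) = 3 + (4 + I*S) = 7 + I*S)
r(H, F) = H*(7 + H - F)/6 (r(H, F) = (((7 - F) + H)*H)/6 = ((7 + H - F)*H)/6 = (H*(7 + H - F))/6 = H*(7 + H - F)/6)
(175² + 18946) + r(-74, 100) = (175² + 18946) + (⅙)*(-74)*(7 - 74 - 1*100) = (30625 + 18946) + (⅙)*(-74)*(7 - 74 - 100) = 49571 + (⅙)*(-74)*(-167) = 49571 + 6179/3 = 154892/3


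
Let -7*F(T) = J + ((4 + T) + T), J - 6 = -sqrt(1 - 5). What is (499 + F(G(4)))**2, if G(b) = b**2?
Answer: 11909397/49 + 1972*I/7 ≈ 2.4305e+5 + 281.71*I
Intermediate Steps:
J = 6 - 2*I (J = 6 - sqrt(1 - 5) = 6 - sqrt(-4) = 6 - 2*I ≈ 6.0 - 2.0*I)
F(T) = -10/7 - 2*T/7 + 2*I/7 (F(T) = -((6 - 2*I) + ((4 + T) + T))/7 = -((6 - 2*I) + (4 + 2*T))/7 = -(10 - 2*I + 2*T)/7 = -10/7 - 2*T/7 + 2*I/7)
(499 + F(G(4)))**2 = (499 + (-10/7 - 2/7*4**2 + 2*I/7))**2 = (499 + (-10/7 - 2/7*16 + 2*I/7))**2 = (499 + (-10/7 - 32/7 + 2*I/7))**2 = (499 + (-6 + 2*I/7))**2 = (493 + 2*I/7)**2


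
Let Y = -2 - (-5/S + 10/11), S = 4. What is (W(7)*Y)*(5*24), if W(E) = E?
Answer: -15330/11 ≈ -1393.6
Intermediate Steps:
Y = -73/44 (Y = -2 - (-5/4 + 10/11) = -2 - 1*(-15/44) = -2 + 15/44 = -73/44 ≈ -1.6591)
(W(7)*Y)*(5*24) = (7*(-73/44))*(5*24) = -511/44*120 = -15330/11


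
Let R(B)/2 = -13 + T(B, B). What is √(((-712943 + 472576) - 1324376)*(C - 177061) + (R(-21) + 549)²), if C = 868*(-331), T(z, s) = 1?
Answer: 8*√11353412778 ≈ 8.5242e+5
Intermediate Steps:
C = -287308
R(B) = -24 (R(B) = 2*(-13 + 1) = 2*(-12) = -24)
√(((-712943 + 472576) - 1324376)*(C - 177061) + (R(-21) + 549)²) = √(((-712943 + 472576) - 1324376)*(-287308 - 177061) + (-24 + 549)²) = √((-240367 - 1324376)*(-464369) + 525²) = √(-1564743*(-464369) + 275625) = √(726618142167 + 275625) = √726618417792 = 8*√11353412778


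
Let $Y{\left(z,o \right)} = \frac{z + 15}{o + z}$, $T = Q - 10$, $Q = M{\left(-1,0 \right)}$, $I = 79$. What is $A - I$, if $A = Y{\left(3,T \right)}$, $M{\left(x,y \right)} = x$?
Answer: $- \frac{325}{4} \approx -81.25$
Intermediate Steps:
$Q = -1$
$T = -11$ ($T = -1 - 10 = -11$)
$Y{\left(z,o \right)} = \frac{15 + z}{o + z}$
$A = - \frac{9}{4}$ ($A = \frac{15 + 3}{-11 + 3} = \frac{1}{-8} \cdot 18 = \left(- \frac{1}{8}\right) 18 = - \frac{9}{4} \approx -2.25$)
$A - I = - \frac{9}{4} - 79 = - \frac{325}{4}$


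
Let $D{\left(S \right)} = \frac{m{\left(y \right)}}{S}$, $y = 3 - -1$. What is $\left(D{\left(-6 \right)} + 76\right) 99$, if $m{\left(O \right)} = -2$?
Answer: $7557$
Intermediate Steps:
$y = 4$ ($y = 3 + 1 = 4$)
$D{\left(S \right)} = - \frac{2}{S}$
$\left(D{\left(-6 \right)} + 76\right) 99 = \left(- \frac{2}{-6} + 76\right) 99 = \left(\left(-2\right) \left(- \frac{1}{6}\right) + 76\right) 99 = \left(\frac{1}{3} + 76\right) 99 = \frac{229}{3} \cdot 99 = 7557$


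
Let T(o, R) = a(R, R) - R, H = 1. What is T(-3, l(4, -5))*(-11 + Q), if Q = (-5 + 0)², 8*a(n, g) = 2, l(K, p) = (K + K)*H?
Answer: -217/2 ≈ -108.50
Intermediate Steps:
l(K, p) = 2*K (l(K, p) = (K + K)*1 = (2*K)*1 = 2*K)
a(n, g) = ¼ (a(n, g) = (⅛)*2 = ¼)
T(o, R) = ¼ - R
Q = 25 (Q = (-5)² = 25)
T(-3, l(4, -5))*(-11 + Q) = (¼ - 2*4)*(-11 + 25) = (¼ - 1*8)*14 = (¼ - 8)*14 = -31/4*14 = -217/2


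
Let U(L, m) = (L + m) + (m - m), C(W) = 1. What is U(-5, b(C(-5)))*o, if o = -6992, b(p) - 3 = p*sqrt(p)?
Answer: 6992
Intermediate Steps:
b(p) = 3 + p**(3/2) (b(p) = 3 + p*sqrt(p) = 3 + p**(3/2))
U(L, m) = L + m (U(L, m) = (L + m) + 0 = L + m)
U(-5, b(C(-5)))*o = (-5 + (3 + 1**(3/2)))*(-6992) = (-5 + (3 + 1))*(-6992) = (-5 + 4)*(-6992) = -1*(-6992) = 6992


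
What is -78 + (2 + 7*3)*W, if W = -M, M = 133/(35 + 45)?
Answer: -9299/80 ≈ -116.24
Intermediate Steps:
M = 133/80 ≈ 1.6625
W = -133/80 (W = -1*133/80 = -133/80 ≈ -1.6625)
-78 + (2 + 7*3)*W = -78 + (2 + 7*3)*(-133/80) = -78 + (2 + 21)*(-133/80) = -78 + 23*(-133/80) = -78 - 3059/80 = -9299/80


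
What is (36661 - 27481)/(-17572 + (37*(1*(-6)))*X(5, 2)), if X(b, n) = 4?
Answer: -459/923 ≈ -0.49729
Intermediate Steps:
(36661 - 27481)/(-17572 + (37*(1*(-6)))*X(5, 2)) = (36661 - 27481)/(-17572 + (37*(1*(-6)))*4) = 9180/(-17572 + (37*(-6))*4) = 9180/(-17572 - 222*4) = 9180/(-17572 - 888) = 9180/(-18460) = 9180*(-1/18460) = -459/923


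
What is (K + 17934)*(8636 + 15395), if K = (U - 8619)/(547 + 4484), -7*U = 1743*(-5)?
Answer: 722680898660/1677 ≈ 4.3094e+8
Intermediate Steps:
U = 1245 (U = -249*(-5) = -1/7*(-8715) = 1245)
K = -2458/1677 (K = (1245 - 8619)/(547 + 4484) = -7374/5031 = -7374*1/5031 = -2458/1677 ≈ -1.4657)
(K + 17934)*(8636 + 15395) = (-2458/1677 + 17934)*(8636 + 15395) = (30072860/1677)*24031 = 722680898660/1677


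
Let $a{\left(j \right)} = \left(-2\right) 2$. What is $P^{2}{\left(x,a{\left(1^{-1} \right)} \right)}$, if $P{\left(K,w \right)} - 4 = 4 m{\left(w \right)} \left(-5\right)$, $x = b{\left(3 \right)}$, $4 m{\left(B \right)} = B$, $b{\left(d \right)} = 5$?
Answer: $576$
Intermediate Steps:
$m{\left(B \right)} = \frac{B}{4}$
$x = 5$
$a{\left(j \right)} = -4$
$P{\left(K,w \right)} = 4 - 5 w$ ($P{\left(K,w \right)} = 4 + 4 \frac{w}{4} \left(-5\right) = 4 + w \left(-5\right) = 4 - 5 w$)
$P^{2}{\left(x,a{\left(1^{-1} \right)} \right)} = \left(4 - -20\right)^{2} = \left(4 + 20\right)^{2} = 24^{2} = 576$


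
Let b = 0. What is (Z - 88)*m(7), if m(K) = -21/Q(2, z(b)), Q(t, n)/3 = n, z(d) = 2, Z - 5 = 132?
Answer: -343/2 ≈ -171.50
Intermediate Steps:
Z = 137 (Z = 5 + 132 = 137)
Q(t, n) = 3*n
m(K) = -7/2 (m(K) = -21/(3*2) = -21/6 = -21*1/6 = -7/2)
(Z - 88)*m(7) = (137 - 88)*(-7/2) = 49*(-7/2) = -343/2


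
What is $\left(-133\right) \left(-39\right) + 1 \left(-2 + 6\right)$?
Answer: $5191$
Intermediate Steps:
$\left(-133\right) \left(-39\right) + 1 \left(-2 + 6\right) = 5187 + 1 \cdot 4 = 5187 + 4 = 5191$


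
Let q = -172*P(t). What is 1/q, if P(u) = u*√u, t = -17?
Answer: -I*√17/49708 ≈ -8.2946e-5*I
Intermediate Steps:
P(u) = u^(3/2)
q = 2924*I*√17 (q = -(-2924)*I*√17 = 2924*I*√17 ≈ 12056.0*I)
1/q = 1/(2924*I*√17) = -I*√17/49708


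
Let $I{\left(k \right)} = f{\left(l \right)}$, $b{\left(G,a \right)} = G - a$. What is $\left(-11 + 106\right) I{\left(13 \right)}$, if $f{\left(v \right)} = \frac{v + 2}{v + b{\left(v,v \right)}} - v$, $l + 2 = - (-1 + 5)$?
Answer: $\frac{1900}{3} \approx 633.33$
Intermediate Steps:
$l = -6$ ($l = -2 - \left(-1 + 5\right) = -2 - 4 = -6$)
$f{\left(v \right)} = - v + \frac{2 + v}{v}$ ($f{\left(v \right)} = \frac{v + 2}{v + \left(v - v\right)} - v = \frac{2 + v}{v + 0} - v = \frac{2 + v}{v} - v = - v + \frac{2 + v}{v}$)
$I{\left(k \right)} = \frac{20}{3}$ ($I{\left(k \right)} = 1 - -6 + \frac{2}{-6} = 1 + 6 + 2 \left(- \frac{1}{6}\right) = 1 + 6 - \frac{1}{3} = \frac{20}{3}$)
$\left(-11 + 106\right) I{\left(13 \right)} = \left(-11 + 106\right) \frac{20}{3} = 95 \cdot \frac{20}{3} = \frac{1900}{3}$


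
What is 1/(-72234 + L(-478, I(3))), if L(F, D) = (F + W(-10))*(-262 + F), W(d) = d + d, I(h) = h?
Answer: 1/296286 ≈ 3.3751e-6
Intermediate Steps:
W(d) = 2*d
L(F, D) = (-262 + F)*(-20 + F) (L(F, D) = (F + 2*(-10))*(-262 + F) = (F - 20)*(-262 + F) = (-20 + F)*(-262 + F) = (-262 + F)*(-20 + F))
1/(-72234 + L(-478, I(3))) = 1/(-72234 + (5240 + (-478)² - 282*(-478))) = 1/(-72234 + (5240 + 228484 + 134796)) = 1/(-72234 + 368520) = 1/296286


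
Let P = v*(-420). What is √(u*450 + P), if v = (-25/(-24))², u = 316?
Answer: 5*√816447/12 ≈ 376.49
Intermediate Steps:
v = 625/576 (v = (-25*(-1/24))² = (25/24)² = 625/576 ≈ 1.0851)
P = -21875/48 (P = (625/576)*(-420) = -21875/48 ≈ -455.73)
√(u*450 + P) = √(316*450 - 21875/48) = √(142200 - 21875/48) = √(6803725/48) = 5*√816447/12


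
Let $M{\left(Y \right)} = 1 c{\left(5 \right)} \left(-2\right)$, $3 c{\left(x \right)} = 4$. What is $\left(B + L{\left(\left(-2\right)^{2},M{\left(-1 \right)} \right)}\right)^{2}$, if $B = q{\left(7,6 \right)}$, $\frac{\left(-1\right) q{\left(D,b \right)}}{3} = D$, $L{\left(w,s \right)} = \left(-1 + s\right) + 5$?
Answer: $\frac{3481}{9} \approx 386.78$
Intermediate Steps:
$c{\left(x \right)} = \frac{4}{3}$ ($c{\left(x \right)} = \frac{1}{3} \cdot 4 = \frac{4}{3}$)
$M{\left(Y \right)} = - \frac{8}{3}$ ($M{\left(Y \right)} = 1 \cdot \frac{4}{3} \left(-2\right) = \frac{4}{3} \left(-2\right) = - \frac{8}{3}$)
$L{\left(w,s \right)} = 4 + s$
$q{\left(D,b \right)} = - 3 D$
$B = -21$ ($B = \left(-3\right) 7 = -21$)
$\left(B + L{\left(\left(-2\right)^{2},M{\left(-1 \right)} \right)}\right)^{2} = \left(-21 + \left(4 - \frac{8}{3}\right)\right)^{2} = \left(-21 + \frac{4}{3}\right)^{2} = \left(- \frac{59}{3}\right)^{2} = \frac{3481}{9}$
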